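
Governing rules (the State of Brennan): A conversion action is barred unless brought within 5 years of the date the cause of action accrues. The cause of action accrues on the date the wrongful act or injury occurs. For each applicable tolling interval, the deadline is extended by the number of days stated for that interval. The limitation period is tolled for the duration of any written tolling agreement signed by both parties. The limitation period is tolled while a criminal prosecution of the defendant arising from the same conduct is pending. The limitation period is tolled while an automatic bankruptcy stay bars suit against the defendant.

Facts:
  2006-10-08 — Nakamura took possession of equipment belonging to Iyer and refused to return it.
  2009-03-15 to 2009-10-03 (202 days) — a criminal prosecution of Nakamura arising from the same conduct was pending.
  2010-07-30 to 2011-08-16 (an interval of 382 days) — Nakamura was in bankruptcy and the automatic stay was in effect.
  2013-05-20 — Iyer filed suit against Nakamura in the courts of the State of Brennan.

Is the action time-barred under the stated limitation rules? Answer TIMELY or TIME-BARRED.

The cause of action accrued on 2006-10-08, the date of the act.
Adding the 5 years base period to 2006-10-08 gives a deadline of 2011-10-08, before any tolling.
Because the pending criminal prosecution ran from 2009-03-15 to 2009-10-03, the deadline is extended by 202 days to 2012-04-27.
The period was tolled for 382 days by the automatic bankruptcy stay (2010-07-30 to 2011-08-16), pushing the deadline to 2013-05-14.
Filing on 2013-05-20 missed the 2013-05-14 deadline — the action is time-barred.

TIME-BARRED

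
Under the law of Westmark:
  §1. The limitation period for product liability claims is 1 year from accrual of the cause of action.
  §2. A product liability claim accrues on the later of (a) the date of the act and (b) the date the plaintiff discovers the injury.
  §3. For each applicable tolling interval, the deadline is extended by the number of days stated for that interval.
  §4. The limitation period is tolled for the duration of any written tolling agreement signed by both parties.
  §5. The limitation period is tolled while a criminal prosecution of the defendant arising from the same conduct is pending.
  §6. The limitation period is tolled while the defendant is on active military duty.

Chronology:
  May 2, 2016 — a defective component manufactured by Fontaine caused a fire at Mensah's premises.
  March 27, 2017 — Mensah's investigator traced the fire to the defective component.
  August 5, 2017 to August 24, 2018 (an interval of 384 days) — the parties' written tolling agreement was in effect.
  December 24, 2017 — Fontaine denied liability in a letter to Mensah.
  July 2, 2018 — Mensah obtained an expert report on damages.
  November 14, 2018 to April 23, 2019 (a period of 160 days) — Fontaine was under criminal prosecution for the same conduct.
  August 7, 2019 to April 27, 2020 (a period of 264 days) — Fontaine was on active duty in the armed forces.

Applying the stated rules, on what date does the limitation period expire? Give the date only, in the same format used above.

Because discovery on March 27, 2017 post-dates the May 2, 2016 act, accrual under the later-of rule falls on March 27, 2017.
The untolled deadline — 1 year after March 27, 2017 — is March 27, 2018.
The period was tolled for 384 days by the written tolling agreement (August 5, 2017 to August 24, 2018), pushing the deadline to April 15, 2019.
The pending criminal prosecution from November 14, 2018 to April 23, 2019 tolled the period for 160 days, extending the deadline to September 22, 2019.
Because the defendant's active military service ran from August 7, 2019 to April 27, 2020, the deadline is extended by 264 days to June 12, 2020.
None of the other events listed affects the running of the period under the stated rules.

June 12, 2020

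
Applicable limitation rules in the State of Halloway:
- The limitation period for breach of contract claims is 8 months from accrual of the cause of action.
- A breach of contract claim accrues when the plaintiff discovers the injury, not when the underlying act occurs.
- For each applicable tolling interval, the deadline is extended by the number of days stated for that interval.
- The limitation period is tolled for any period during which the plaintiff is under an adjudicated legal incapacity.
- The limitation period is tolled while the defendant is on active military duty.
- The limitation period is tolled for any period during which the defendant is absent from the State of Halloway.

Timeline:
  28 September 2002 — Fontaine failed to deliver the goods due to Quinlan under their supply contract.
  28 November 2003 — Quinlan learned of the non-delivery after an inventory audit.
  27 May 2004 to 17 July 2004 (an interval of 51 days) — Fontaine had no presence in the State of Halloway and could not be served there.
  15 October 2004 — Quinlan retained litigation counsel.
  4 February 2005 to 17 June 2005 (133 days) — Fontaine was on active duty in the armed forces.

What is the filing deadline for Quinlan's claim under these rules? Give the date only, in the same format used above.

17 September 2004

The claim did not accrue until Quinlan discovered the injury on 28 November 2003; the 28 September 2002 act date does not start the clock under the stated rule.
The untolled deadline — 8 months after 28 November 2003 — is 28 July 2004.
The period was tolled for 51 days by the defendant's absence from the jurisdiction (27 May 2004 to 17 July 2004), pushing the deadline to 17 September 2004.
By the time the defendant's active military service began on 4 February 2005, the limitation period had already expired on 17 September 2004; that interval cannot revive it.
None of the other events listed affects the running of the period under the stated rules.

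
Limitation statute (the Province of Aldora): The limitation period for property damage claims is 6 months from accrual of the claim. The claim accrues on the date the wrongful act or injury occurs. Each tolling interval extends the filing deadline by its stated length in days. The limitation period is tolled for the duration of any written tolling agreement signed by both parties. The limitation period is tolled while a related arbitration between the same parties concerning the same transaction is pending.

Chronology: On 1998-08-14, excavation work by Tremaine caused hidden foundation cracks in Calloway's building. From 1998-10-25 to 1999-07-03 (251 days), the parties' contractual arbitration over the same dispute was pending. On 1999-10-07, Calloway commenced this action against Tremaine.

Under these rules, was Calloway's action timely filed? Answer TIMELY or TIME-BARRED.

The limitation period began to run on 1998-08-14.
6 months from 1998-08-14 is 1999-02-14.
The pending related arbitration from 1998-10-25 to 1999-07-03 tolled the period for 251 days, extending the deadline to 1999-10-23.
The 1999-10-07 filing precedes the 1999-10-23 deadline; the claim is timely.

TIMELY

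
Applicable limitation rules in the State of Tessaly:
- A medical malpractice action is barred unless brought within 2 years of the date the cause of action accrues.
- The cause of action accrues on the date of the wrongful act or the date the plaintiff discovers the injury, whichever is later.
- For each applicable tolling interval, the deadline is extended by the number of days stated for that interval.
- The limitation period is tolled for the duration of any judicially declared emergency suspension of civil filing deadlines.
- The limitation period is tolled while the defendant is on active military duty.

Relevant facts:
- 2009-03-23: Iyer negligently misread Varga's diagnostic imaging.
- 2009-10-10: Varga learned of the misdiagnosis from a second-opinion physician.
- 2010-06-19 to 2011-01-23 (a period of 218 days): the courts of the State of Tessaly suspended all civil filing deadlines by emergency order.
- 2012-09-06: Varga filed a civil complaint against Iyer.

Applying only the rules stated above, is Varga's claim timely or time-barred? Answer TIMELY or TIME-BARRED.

Taking the later of the act (2009-03-23) and discovery (2009-10-10), the claim accrued on 2009-10-10.
The untolled deadline — 2 years after 2009-10-10 — is 2011-10-10.
The period was tolled for 218 days by the emergency suspension of filing deadlines (2010-06-19 to 2011-01-23), pushing the deadline to 2012-05-15.
Filing on 2012-09-06 missed the 2012-05-15 deadline — the action is time-barred.

TIME-BARRED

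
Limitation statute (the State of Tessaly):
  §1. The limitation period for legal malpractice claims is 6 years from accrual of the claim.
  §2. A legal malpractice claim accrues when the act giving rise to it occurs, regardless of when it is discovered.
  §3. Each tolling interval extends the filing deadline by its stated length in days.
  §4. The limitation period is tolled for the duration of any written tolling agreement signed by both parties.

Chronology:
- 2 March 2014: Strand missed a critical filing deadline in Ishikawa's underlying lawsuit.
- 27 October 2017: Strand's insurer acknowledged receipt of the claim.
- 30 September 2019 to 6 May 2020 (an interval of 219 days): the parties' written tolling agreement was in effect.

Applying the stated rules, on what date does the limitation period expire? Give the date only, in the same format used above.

7 October 2020

The limitation period began to run on 2 March 2014.
6 years from 2 March 2014 is 2 March 2020.
Because the written tolling agreement ran from 30 September 2019 to 6 May 2020, the deadline is extended by 219 days to 7 October 2020.
The other events in the timeline have no effect on the limitation period under the stated rules.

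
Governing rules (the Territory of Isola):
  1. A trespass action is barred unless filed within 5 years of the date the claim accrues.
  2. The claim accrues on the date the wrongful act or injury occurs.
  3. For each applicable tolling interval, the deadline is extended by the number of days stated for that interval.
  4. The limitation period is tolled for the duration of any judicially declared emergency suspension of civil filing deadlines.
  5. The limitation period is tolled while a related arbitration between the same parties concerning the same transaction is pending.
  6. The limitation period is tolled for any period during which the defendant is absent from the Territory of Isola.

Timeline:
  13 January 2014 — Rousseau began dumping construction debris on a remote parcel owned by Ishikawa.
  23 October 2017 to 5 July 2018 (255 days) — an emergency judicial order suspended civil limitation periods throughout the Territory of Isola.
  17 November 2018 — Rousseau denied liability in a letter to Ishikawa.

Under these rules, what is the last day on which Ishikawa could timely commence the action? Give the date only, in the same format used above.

The limitation period began to run on 13 January 2014.
Adding the 5 years base period to 13 January 2014 gives a deadline of 13 January 2019, before any tolling.
Because the emergency suspension of filing deadlines ran from 23 October 2017 to 5 July 2018, the deadline is extended by 255 days to 25 September 2019.
Nothing else in the chronology tolls or restarts the period.

25 September 2019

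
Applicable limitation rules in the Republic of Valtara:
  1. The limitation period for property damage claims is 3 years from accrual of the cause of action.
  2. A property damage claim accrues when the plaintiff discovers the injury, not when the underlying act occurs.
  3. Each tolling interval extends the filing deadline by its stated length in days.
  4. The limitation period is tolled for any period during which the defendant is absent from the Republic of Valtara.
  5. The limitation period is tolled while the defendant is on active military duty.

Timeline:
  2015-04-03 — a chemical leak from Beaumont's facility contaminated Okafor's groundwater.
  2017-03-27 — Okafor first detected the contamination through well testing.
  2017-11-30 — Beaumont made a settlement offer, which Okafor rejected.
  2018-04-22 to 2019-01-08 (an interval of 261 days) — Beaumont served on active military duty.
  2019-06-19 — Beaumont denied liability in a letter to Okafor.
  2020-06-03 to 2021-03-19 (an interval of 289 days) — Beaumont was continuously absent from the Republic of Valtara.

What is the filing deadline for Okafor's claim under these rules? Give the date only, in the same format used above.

2021-09-28

Under the discovery rule, the claim accrued on 2017-03-27, when Okafor discovered the injury — not on the 2015-04-03 date of the underlying act.
3 years from 2017-03-27 is 2020-03-27.
The period was tolled for 261 days by the defendant's active military service (2018-04-22 to 2019-01-08), pushing the deadline to 2020-12-13.
The defendant's absence from the jurisdiction from 2020-06-03 to 2021-03-19 tolled the period for 289 days, extending the deadline to 2021-09-28.
None of the other events listed affects the running of the period under the stated rules.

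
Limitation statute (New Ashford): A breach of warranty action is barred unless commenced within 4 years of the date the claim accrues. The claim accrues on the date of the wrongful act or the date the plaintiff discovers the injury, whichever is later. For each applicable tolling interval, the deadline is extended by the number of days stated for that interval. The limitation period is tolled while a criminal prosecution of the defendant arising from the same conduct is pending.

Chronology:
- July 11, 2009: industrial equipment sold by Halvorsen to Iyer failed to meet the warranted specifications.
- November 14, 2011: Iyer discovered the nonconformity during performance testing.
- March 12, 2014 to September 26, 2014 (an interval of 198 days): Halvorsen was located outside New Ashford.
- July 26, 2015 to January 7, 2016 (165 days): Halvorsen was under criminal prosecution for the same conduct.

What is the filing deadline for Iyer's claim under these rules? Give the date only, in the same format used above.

The claim accrued on November 14, 2011 — the later of the July 11, 2009 act and the November 14, 2011 discovery.
Adding the 4 years base period to November 14, 2011 gives a deadline of November 14, 2015, before any tolling.
The pending criminal prosecution from July 26, 2015 to January 7, 2016 tolled the period for 165 days, extending the deadline to April 27, 2016.
The defendant's absence from the jurisdiction from March 12, 2014 to September 26, 2014 does not toll the period, because no stated rule makes the defendant's absence a tolling event.

April 27, 2016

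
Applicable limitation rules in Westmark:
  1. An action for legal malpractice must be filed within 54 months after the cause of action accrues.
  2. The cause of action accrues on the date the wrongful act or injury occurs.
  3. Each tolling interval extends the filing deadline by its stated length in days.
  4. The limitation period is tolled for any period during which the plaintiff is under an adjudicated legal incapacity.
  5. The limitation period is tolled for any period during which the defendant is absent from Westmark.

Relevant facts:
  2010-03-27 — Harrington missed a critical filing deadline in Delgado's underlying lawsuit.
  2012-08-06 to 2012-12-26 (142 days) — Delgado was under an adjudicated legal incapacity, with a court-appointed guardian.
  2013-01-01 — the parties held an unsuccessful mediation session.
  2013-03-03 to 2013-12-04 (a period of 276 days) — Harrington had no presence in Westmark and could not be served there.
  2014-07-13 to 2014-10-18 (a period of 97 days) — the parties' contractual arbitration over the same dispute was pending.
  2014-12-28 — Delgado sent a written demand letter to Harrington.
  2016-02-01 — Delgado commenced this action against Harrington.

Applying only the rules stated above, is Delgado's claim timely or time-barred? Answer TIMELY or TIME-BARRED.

TIME-BARRED

The limitation period began to run on 2010-03-27.
54 months from 2010-03-27 is 2014-09-27.
Because the plaintiff's legal incapacity ran from 2012-08-06 to 2012-12-26, the deadline is extended by 142 days to 2015-02-16.
Because the defendant's absence from the jurisdiction ran from 2013-03-03 to 2013-12-04, the deadline is extended by 276 days to 2015-11-19.
No stated provision tolls the period for a pending arbitration, so the interval from 2014-07-13 to 2014-10-18 has no effect on the deadline.
Nothing else in the chronology tolls or restarts the period.
Delgado filed on 2016-02-01, after the 2015-11-19 deadline, so the action is time-barred.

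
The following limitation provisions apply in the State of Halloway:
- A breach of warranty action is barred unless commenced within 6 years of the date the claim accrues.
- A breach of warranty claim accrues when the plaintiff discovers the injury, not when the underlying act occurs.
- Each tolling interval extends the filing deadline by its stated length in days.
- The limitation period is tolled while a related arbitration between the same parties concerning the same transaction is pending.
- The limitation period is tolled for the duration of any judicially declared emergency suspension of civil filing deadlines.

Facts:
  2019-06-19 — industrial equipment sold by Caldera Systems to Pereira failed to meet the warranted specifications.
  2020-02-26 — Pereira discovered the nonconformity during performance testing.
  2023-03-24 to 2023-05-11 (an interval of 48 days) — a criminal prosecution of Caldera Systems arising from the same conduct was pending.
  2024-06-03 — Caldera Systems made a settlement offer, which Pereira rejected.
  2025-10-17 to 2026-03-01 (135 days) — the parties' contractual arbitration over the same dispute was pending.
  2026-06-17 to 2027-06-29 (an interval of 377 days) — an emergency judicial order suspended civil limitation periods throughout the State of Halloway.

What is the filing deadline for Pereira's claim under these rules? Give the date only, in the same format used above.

2027-07-23

The claim did not accrue until Pereira discovered the injury on 2020-02-26; the 2019-06-19 act date does not start the clock under the stated rule.
Adding the 6 years base period to 2020-02-26 gives a deadline of 2026-02-26, before any tolling.
Because the pending related arbitration ran from 2025-10-17 to 2026-03-01, the deadline is extended by 135 days to 2026-07-11.
The period was tolled for 377 days by the emergency suspension of filing deadlines (2026-06-17 to 2027-06-29), pushing the deadline to 2027-07-23.
The pending criminal prosecution from 2023-03-24 to 2023-05-11 does not toll the period, because no stated rule makes a criminal prosecution a tolling event.
Nothing else in the chronology tolls or restarts the period.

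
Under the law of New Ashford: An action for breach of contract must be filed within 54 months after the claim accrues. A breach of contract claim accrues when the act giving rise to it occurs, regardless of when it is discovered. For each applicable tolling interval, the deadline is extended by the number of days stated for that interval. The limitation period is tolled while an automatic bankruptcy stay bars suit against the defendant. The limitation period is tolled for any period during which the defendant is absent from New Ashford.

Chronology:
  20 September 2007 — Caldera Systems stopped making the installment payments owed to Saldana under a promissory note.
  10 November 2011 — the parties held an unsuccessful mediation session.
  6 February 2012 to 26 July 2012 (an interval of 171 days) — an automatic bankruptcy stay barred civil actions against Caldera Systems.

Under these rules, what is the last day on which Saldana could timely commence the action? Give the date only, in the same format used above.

7 September 2012

The limitation period began to run on 20 September 2007.
Adding the 54 months base period to 20 September 2007 gives a deadline of 20 March 2012, before any tolling.
Because the automatic bankruptcy stay ran from 6 February 2012 to 26 July 2012, the deadline is extended by 171 days to 7 September 2012.
Nothing else in the chronology tolls or restarts the period.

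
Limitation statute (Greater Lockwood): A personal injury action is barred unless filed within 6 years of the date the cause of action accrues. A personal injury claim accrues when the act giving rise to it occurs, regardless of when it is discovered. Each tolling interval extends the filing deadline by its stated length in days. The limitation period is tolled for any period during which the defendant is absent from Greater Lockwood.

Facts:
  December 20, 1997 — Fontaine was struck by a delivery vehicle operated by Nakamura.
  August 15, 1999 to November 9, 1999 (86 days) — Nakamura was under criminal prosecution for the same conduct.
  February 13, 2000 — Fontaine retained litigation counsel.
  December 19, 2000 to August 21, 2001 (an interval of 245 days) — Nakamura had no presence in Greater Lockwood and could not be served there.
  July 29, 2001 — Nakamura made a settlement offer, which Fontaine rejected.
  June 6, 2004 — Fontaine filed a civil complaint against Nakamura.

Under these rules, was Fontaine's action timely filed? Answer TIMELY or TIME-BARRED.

TIMELY

The limitation period began to run on December 20, 1997.
Adding the 6 years base period to December 20, 1997 gives a deadline of December 20, 2003, before any tolling.
Because the defendant's absence from the jurisdiction ran from December 19, 2000 to August 21, 2001, the deadline is extended by 245 days to August 21, 2004.
Although a criminal prosecution ran from August 15, 1999 to November 9, 1999, the stated rules do not make that a tolling event, so it is disregarded.
None of the other events listed affects the running of the period under the stated rules.
The June 6, 2004 filing precedes the August 21, 2004 deadline; the claim is timely.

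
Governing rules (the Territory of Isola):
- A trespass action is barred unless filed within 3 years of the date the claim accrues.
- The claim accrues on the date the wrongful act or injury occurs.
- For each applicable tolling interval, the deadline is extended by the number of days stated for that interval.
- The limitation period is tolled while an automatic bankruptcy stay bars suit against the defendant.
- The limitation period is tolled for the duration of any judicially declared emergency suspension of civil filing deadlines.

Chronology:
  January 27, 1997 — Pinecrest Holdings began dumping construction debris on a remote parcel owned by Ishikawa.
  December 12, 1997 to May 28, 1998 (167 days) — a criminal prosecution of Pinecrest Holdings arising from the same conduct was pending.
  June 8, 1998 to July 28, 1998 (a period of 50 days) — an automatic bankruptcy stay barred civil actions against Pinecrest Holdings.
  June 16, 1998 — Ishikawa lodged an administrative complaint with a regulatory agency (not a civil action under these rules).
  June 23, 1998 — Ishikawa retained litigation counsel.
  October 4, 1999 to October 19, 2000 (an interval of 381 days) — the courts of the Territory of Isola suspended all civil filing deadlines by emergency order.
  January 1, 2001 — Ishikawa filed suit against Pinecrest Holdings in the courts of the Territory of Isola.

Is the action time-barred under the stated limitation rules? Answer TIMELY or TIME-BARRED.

TIMELY

The claim accrued on January 27, 1997, when the wrongful act occurred.
3 years from January 27, 1997 is January 27, 2000.
The automatic bankruptcy stay from June 8, 1998 to July 28, 1998 tolled the period for 50 days, extending the deadline to March 17, 2000.
The emergency suspension of filing deadlines from October 4, 1999 to October 19, 2000 tolled the period for 381 days, extending the deadline to April 2, 2001.
No stated provision tolls the period for a criminal prosecution, so the interval from December 12, 1997 to May 28, 1998 has no effect on the deadline.
None of the other events listed affects the running of the period under the stated rules.
Ishikawa filed on January 1, 2001, before the April 2, 2001 deadline, so the action is timely.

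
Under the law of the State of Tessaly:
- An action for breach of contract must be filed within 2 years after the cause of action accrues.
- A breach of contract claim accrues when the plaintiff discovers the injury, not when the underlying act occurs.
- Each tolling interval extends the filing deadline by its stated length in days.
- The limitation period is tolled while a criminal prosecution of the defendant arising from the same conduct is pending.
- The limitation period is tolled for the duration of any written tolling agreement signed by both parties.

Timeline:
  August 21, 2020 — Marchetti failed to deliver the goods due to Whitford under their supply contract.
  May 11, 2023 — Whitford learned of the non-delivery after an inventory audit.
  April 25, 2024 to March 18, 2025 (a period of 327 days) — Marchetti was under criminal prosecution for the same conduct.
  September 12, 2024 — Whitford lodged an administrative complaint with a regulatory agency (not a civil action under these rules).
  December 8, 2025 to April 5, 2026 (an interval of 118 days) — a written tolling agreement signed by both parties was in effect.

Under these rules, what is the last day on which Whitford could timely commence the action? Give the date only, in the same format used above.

July 30, 2026

Under the discovery rule, the claim accrued on May 11, 2023, when Whitford discovered the injury — not on the August 21, 2020 date of the underlying act.
2 years from May 11, 2023 is May 11, 2025.
The pending criminal prosecution from April 25, 2024 to March 18, 2025 tolled the period for 327 days, extending the deadline to April 3, 2026.
The period was tolled for 118 days by the written tolling agreement (December 8, 2025 to April 5, 2026), pushing the deadline to July 30, 2026.
Nothing else in the chronology tolls or restarts the period.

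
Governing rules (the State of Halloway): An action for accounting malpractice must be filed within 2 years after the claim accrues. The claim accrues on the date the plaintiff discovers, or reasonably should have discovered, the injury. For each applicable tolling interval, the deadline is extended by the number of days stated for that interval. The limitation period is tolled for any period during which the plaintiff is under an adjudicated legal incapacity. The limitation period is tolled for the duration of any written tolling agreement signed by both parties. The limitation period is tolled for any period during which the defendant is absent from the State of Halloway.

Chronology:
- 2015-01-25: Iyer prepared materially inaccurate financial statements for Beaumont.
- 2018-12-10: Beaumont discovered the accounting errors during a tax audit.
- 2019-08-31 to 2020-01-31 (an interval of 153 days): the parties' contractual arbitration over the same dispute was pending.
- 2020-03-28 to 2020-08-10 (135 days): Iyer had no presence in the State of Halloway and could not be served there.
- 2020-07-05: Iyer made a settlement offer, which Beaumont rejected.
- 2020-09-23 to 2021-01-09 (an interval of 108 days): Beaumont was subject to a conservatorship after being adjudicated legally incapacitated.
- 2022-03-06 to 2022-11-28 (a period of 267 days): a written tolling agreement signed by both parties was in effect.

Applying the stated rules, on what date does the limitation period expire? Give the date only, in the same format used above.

Under the discovery rule, the claim accrued on 2018-12-10, when Beaumont discovered the injury — not on the 2015-01-25 date of the underlying act.
2 years from 2018-12-10 is 2020-12-10.
The period was tolled for 135 days by the defendant's absence from the jurisdiction (2020-03-28 to 2020-08-10), pushing the deadline to 2021-04-24.
The period was tolled for 108 days by the plaintiff's legal incapacity (2020-09-23 to 2021-01-09), pushing the deadline to 2021-08-10.
The written tolling agreement starting 2022-03-06 came too late — the period had run on 2021-08-10 — and so does not extend the deadline.
No stated provision tolls the period for a pending arbitration, so the interval from 2019-08-31 to 2020-01-31 has no effect on the deadline.
None of the other events listed affects the running of the period under the stated rules.

2021-08-10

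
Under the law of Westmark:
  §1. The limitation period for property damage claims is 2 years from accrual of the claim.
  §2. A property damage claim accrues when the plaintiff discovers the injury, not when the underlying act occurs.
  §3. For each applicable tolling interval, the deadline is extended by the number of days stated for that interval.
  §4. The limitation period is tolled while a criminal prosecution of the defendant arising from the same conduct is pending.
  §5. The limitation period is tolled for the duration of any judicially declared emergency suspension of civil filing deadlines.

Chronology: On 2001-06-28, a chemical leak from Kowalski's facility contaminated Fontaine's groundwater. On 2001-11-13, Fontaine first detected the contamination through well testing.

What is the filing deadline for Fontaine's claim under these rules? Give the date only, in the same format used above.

The claim did not accrue until Fontaine discovered the injury on 2001-11-13; the 2001-06-28 act date does not start the clock under the stated rule.
Adding the 2 years base period to 2001-11-13 gives a deadline of 2003-11-13, before any tolling.

2003-11-13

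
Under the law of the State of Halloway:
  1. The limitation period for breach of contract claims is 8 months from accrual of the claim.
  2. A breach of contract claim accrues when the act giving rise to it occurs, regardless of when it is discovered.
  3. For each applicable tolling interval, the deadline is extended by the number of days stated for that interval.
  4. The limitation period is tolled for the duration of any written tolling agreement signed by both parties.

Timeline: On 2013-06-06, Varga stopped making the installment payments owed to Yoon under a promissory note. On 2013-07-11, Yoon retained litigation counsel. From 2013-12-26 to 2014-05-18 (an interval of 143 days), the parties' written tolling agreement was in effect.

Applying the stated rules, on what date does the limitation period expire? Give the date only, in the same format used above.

2014-06-29

The limitation period began to run on 2013-06-06.
The untolled deadline — 8 months after 2013-06-06 — is 2014-02-06.
Because the written tolling agreement ran from 2013-12-26 to 2014-05-18, the deadline is extended by 143 days to 2014-06-29.
The other events in the timeline have no effect on the limitation period under the stated rules.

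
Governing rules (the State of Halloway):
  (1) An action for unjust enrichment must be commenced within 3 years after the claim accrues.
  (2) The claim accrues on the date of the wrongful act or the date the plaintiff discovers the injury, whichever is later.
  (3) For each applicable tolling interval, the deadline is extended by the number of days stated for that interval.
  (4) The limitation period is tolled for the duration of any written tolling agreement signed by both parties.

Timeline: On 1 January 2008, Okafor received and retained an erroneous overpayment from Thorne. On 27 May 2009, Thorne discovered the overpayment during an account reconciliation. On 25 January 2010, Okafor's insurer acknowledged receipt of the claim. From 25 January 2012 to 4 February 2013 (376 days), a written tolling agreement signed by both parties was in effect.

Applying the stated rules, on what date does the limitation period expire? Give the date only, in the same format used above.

7 June 2013

The claim accrued on 27 May 2009 — the later of the 1 January 2008 act and the 27 May 2009 discovery.
Adding the 3 years base period to 27 May 2009 gives a deadline of 27 May 2012, before any tolling.
Because the written tolling agreement ran from 25 January 2012 to 4 February 2013, the deadline is extended by 376 days to 7 June 2013.
Nothing else in the chronology tolls or restarts the period.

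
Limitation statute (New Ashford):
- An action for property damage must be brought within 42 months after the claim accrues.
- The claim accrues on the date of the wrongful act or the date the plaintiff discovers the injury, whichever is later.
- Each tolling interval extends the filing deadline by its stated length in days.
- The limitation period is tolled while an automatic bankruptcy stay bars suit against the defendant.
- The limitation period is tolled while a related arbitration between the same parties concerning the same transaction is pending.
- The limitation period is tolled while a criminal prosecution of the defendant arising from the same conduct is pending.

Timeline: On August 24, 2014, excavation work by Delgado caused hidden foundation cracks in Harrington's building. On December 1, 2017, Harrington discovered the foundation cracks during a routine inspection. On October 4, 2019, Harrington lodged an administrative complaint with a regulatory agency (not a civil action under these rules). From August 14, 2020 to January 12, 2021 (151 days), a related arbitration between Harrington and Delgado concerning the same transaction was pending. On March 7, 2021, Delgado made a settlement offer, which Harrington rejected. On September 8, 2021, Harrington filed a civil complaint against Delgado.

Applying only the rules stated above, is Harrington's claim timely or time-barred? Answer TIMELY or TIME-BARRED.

TIMELY

Taking the later of the act (August 24, 2014) and discovery (December 1, 2017), the claim accrued on December 1, 2017.
42 months from December 1, 2017 is June 1, 2021.
Because the pending related arbitration ran from August 14, 2020 to January 12, 2021, the deadline is extended by 151 days to October 30, 2021.
The other events in the timeline have no effect on the limitation period under the stated rules.
The September 8, 2021 filing precedes the October 30, 2021 deadline; the claim is timely.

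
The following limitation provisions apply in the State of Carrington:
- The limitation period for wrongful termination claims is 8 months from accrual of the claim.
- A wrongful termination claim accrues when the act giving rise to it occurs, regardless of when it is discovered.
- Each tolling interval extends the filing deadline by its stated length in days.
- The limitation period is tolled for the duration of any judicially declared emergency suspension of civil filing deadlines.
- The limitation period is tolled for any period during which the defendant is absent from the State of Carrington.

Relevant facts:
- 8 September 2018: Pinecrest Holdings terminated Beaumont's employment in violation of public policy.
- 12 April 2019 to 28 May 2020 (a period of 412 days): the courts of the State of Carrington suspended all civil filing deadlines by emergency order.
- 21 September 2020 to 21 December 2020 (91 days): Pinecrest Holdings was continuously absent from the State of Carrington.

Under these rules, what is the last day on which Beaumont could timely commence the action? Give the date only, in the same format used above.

23 June 2020

The limitation period began to run on 8 September 2018.
The untolled deadline — 8 months after 8 September 2018 — is 8 May 2019.
Because the emergency suspension of filing deadlines ran from 12 April 2019 to 28 May 2020, the deadline is extended by 412 days to 23 June 2020.
By the time the defendant's absence from the jurisdiction began on 21 September 2020, the limitation period had already expired on 23 June 2020; that interval cannot revive it.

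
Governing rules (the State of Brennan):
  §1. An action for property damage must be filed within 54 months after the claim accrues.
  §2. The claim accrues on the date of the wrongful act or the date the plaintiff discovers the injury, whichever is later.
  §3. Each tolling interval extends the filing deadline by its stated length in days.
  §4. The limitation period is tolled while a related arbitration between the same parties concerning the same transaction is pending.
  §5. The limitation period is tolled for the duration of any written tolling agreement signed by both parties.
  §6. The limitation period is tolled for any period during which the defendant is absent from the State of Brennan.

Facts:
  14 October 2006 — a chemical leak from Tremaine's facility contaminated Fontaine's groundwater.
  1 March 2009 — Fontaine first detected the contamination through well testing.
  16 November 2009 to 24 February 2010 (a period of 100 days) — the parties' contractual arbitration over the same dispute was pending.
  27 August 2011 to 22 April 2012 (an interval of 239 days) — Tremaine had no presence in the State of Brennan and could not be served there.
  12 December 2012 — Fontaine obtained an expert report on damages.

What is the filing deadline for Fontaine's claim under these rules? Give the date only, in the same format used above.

Taking the later of the act (14 October 2006) and discovery (1 March 2009), the claim accrued on 1 March 2009.
54 months from 1 March 2009 is 1 September 2013.
The pending related arbitration from 16 November 2009 to 24 February 2010 tolled the period for 100 days, extending the deadline to 10 December 2013.
The defendant's absence from the jurisdiction from 27 August 2011 to 22 April 2012 tolled the period for 239 days, extending the deadline to 6 August 2014.
The other events in the timeline have no effect on the limitation period under the stated rules.

6 August 2014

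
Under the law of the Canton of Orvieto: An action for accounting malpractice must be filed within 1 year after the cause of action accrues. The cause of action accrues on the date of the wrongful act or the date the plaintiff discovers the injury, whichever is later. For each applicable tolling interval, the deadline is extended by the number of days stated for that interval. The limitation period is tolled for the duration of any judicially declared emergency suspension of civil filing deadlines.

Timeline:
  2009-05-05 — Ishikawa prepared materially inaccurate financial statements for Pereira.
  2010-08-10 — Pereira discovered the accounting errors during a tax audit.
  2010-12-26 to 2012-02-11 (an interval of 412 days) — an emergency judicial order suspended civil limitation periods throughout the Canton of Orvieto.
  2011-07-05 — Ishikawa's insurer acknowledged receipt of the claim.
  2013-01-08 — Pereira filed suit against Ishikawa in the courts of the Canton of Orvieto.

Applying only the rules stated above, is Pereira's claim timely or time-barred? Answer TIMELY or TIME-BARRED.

The claim accrued on 2010-08-10 — the later of the 2009-05-05 act and the 2010-08-10 discovery.
1 year from 2010-08-10 is 2011-08-10.
The emergency suspension of filing deadlines from 2010-12-26 to 2012-02-11 tolled the period for 412 days, extending the deadline to 2012-09-25.
The other events in the timeline have no effect on the limitation period under the stated rules.
The 2013-01-08 filing falls after the 2012-09-25 deadline; the claim is time-barred.

TIME-BARRED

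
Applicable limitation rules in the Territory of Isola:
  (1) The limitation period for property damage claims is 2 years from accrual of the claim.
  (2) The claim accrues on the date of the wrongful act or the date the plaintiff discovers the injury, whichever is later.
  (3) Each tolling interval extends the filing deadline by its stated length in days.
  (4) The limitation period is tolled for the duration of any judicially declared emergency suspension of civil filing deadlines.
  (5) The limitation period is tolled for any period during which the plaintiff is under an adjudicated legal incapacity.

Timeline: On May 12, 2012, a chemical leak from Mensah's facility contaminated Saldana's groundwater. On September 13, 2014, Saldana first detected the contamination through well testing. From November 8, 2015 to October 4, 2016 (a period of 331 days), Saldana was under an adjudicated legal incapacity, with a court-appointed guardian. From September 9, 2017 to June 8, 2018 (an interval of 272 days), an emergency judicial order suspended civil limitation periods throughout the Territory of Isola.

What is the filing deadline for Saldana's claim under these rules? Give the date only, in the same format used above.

Taking the later of the act (May 12, 2012) and discovery (September 13, 2014), the claim accrued on September 13, 2014.
2 years from September 13, 2014 is September 13, 2016.
The period was tolled for 331 days by the plaintiff's legal incapacity (November 8, 2015 to October 4, 2016), pushing the deadline to August 10, 2017.
By the time the emergency suspension of filing deadlines began on September 9, 2017, the limitation period had already expired on August 10, 2017; that interval cannot revive it.

August 10, 2017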